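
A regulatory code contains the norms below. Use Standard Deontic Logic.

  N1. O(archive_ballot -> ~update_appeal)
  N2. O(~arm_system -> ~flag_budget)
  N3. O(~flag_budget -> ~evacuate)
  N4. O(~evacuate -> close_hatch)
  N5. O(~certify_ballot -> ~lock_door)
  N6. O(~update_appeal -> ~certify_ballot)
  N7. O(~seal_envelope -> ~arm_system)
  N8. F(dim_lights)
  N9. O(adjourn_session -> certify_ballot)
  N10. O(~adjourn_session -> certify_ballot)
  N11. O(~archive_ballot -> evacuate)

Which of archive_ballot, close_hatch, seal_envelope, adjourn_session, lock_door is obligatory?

seal_envelope

Premises 9 and 10 cover both cases: O(adjourn_session -> certify_ballot) and O(~adjourn_session -> certify_ballot). Since adjourn_session ∨ ~adjourn_session is a tautology, O(certify_ballot) follows.
Premise 6, O(~update_appeal -> ~certify_ballot), contraposes to O(certify_ballot -> update_appeal); with O(certify_ballot) we get O(update_appeal).
Premise 1, O(archive_ballot -> ~update_appeal), contraposes to O(update_appeal -> ~archive_ballot); with O(update_appeal) we get O(~archive_ballot).
Applying K to premise 11 (O(~archive_ballot -> evacuate)) and O(~archive_ballot) yields O(evacuate).
Premise 3, O(~flag_budget -> ~evacuate), contraposes to O(evacuate -> flag_budget); with O(evacuate) we get O(flag_budget).
Premise 2, O(~arm_system -> ~flag_budget), contraposes to O(flag_budget -> arm_system); with O(flag_budget) we get O(arm_system).
The contrapositive of premise 7 (O(~seal_envelope -> ~arm_system)) is O(arm_system -> seal_envelope), and O(arm_system) is already established, so O(seal_envelope).
So O(seal_envelope) holds — seal_envelope is obligatory. None of the other listed options is made obligatory by any chain of premises.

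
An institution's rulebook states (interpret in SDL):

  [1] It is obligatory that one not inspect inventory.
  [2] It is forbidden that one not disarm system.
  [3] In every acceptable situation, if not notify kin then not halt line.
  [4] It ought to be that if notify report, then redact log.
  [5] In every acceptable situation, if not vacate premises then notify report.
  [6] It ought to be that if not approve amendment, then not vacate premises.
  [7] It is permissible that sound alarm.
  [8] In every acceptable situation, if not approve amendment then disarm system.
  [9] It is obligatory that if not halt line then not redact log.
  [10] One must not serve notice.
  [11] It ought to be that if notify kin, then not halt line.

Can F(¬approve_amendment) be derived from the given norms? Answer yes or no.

Yes

By case analysis on ¬notify_kin: premise 3 gives O(¬notify_kin → ¬halt_line) and premise 11 gives O(notify_kin → ¬halt_line), so O(¬halt_line) either way.
With premise 9, O(¬halt_line → ¬redact_log), the K-axiom yields O(¬redact_log).
Premise 4, O(notify_report → redact_log), contraposes to O(¬redact_log → ¬notify_report); with O(¬redact_log) we get O(¬notify_report).
Premise 5, O(¬vacate_premises → notify_report), contraposes to O(¬notify_report → vacate_premises); with O(¬notify_report) we get O(vacate_premises).
Premise 6 is O(¬approve_amendment → ¬vacate_premises); contrapositively O(vacate_premises → approve_amendment). Since O(vacate_premises) holds, K gives O(approve_amendment).
Premises 1, 2, 7, 8, 10 do not contribute to this derivation.
So O(approve_amendment) holds, i.e. F(¬approve_amendment). The claim follows.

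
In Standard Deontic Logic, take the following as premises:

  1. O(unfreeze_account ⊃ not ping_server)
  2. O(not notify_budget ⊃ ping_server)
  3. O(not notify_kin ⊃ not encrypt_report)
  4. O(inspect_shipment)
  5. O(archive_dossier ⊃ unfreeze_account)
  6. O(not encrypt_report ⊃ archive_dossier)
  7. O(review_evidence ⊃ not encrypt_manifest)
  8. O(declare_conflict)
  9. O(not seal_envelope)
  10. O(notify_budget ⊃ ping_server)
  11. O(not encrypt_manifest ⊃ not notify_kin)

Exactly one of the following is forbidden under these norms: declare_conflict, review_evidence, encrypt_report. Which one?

By case analysis on not notify_budget: premise 2 gives O(not notify_budget ⊃ ping_server) and premise 10 gives O(notify_budget ⊃ ping_server), so O(ping_server) either way.
The contrapositive of premise 1 (O(unfreeze_account ⊃ not ping_server)) is O(ping_server ⊃ not unfreeze_account), and O(ping_server) is already established, so O(not unfreeze_account).
The contrapositive of premise 5 (O(archive_dossier ⊃ unfreeze_account)) is O(not unfreeze_account ⊃ not archive_dossier), and O(not unfreeze_account) is already established, so O(not archive_dossier).
The contrapositive of premise 6 (O(not encrypt_report ⊃ archive_dossier)) is O(not archive_dossier ⊃ encrypt_report), and O(not archive_dossier) is already established, so O(encrypt_report).
Premise 3 is O(not notify_kin ⊃ not encrypt_report); contrapositively O(encrypt_report ⊃ notify_kin). Since O(encrypt_report) holds, K gives O(notify_kin).
The contrapositive of premise 11 (O(not encrypt_manifest ⊃ not notify_kin)) is O(notify_kin ⊃ encrypt_manifest), and O(notify_kin) is already established, so O(encrypt_manifest).
The contrapositive of premise 7 (O(review_evidence ⊃ not encrypt_manifest)) is O(encrypt_manifest ⊃ not review_evidence), and O(encrypt_manifest) is already established, so O(not review_evidence).
So O(not review_evidence) holds, i.e. review_evidence is forbidden. None of the other listed options is forbidden under the premises.

review_evidence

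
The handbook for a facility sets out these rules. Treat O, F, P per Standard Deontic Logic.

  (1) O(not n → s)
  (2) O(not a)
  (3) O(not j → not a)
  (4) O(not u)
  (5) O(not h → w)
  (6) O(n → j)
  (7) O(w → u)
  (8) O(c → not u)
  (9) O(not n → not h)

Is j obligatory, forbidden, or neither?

From premise 4 we have O(not u).
Premise 7 is O(w → u); contrapositively O(not u → not w). Since O(not u) holds, K gives O(not w).
Premise 5 is O(not h → w); contrapositively O(not w → h). Since O(not w) holds, K gives O(h).
Premise 9 is O(not n → not h); contrapositively O(h → n). Since O(h) holds, K gives O(n).
Applying K to premise 6 (O(n → j)) and O(n) yields O(j).
Premises 1, 2, 3, 8 do not contribute to this derivation.
Hence j is obligatory.

Obligatory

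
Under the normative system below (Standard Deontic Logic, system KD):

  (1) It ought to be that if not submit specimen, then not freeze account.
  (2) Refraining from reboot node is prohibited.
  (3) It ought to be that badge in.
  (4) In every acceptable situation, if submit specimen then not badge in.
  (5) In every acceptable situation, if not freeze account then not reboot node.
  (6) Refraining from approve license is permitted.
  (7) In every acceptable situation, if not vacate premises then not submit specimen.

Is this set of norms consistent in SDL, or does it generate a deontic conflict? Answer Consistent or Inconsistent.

Inconsistent

Premise 3 states O(badge_in) outright.
The contrapositive of premise 4 (O(submit_specimen → ¬badge_in)) is O(badge_in → ¬submit_specimen), and O(badge_in) is already established, so O(¬submit_specimen).
Premise 1 is O(¬submit_specimen → ¬freeze_account); since O(¬submit_specimen), deontic closure gives O(¬freeze_account).
Applying K to premise 5 (O(¬freeze_account → ¬reboot_node)) and O(¬freeze_account) yields O(¬reboot_node).
However, F(¬reboot_node) at premise 2 amounts to O(reboot_node).
We now have both O(¬reboot_node) and O(reboot_node) — reboot_node is simultaneously obligatory and forbidden, violating the D-axiom.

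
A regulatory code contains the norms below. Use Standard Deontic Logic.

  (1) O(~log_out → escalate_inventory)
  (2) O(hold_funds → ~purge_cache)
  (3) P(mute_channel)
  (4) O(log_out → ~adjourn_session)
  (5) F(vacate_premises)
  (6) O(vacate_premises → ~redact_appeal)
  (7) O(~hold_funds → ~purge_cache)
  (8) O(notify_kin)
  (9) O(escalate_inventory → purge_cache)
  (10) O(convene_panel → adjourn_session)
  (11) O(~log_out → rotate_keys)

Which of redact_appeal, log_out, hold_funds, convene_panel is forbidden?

Premises 2 and 7 cover both cases: O(hold_funds → ~purge_cache) and O(~hold_funds → ~purge_cache). Since hold_funds ∨ ~hold_funds is a tautology, O(~purge_cache) follows.
Premise 9, O(escalate_inventory → purge_cache), contraposes to O(~purge_cache → ~escalate_inventory); with O(~purge_cache) we get O(~escalate_inventory).
Premise 1, O(~log_out → escalate_inventory), contraposes to O(~escalate_inventory → log_out); with O(~escalate_inventory) we get O(log_out).
Applying K to premise 4 (O(log_out → ~adjourn_session)) and O(log_out) yields O(~adjourn_session).
The contrapositive of premise 10 (O(convene_panel → adjourn_session)) is O(~adjourn_session → ~convene_panel), and O(~adjourn_session) is already established, so O(~convene_panel).
So O(~convene_panel) holds, i.e. convene_panel is forbidden. None of the other listed options is forbidden under the premises.

convene_panel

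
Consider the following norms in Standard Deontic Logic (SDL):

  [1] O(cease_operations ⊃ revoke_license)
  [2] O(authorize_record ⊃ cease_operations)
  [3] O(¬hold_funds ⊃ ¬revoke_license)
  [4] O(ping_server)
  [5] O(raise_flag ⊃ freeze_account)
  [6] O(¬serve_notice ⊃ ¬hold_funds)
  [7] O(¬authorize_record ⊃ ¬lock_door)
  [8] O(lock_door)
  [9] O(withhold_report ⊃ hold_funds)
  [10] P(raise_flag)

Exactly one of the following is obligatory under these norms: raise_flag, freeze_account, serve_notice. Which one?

serve_notice

Premise 8 gives O(lock_door).
Premise 7, O(¬authorize_record ⊃ ¬lock_door), contraposes to O(lock_door ⊃ authorize_record); with O(lock_door) we get O(authorize_record).
From O(authorize_record) and premise 2, O(authorize_record ⊃ cease_operations), we obtain O(cease_operations).
With premise 1, O(cease_operations ⊃ revoke_license), the K-axiom yields O(revoke_license).
Premise 3 is O(¬hold_funds ⊃ ¬revoke_license); contrapositively O(revoke_license ⊃ hold_funds). Since O(revoke_license) holds, K gives O(hold_funds).
The contrapositive of premise 6 (O(¬serve_notice ⊃ ¬hold_funds)) is O(hold_funds ⊃ serve_notice), and O(hold_funds) is already established, so O(serve_notice).
So O(serve_notice) holds — serve_notice is obligatory. None of the other listed options is made obligatory by any chain of premises.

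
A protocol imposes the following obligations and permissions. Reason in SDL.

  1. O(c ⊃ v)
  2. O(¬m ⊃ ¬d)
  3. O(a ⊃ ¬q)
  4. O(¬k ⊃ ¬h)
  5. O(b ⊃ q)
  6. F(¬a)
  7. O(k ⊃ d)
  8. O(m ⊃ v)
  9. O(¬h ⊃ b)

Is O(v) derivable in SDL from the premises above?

F(¬a) at premise 6 means O(a).
Premise 3 is O(a ⊃ ¬q); since O(a), deontic closure gives O(¬q).
Premise 5 is O(b ⊃ q); contrapositively O(¬q ⊃ ¬b). Since O(¬q) holds, K gives O(¬b).
Premise 9 is O(¬h ⊃ b); contrapositively O(¬b ⊃ h). Since O(¬b) holds, K gives O(h).
The contrapositive of premise 4 (O(¬k ⊃ ¬h)) is O(h ⊃ k), and O(h) is already established, so O(k).
Premise 7 is O(k ⊃ d); since O(k), deontic closure gives O(d).
Premise 2 is O(¬m ⊃ ¬d); contrapositively O(d ⊃ m). Since O(d) holds, K gives O(m).
Premise 8 is O(m ⊃ v); since O(m), deontic closure gives O(v).
Premise 1 does not contribute to this derivation.
So O(v) follows.

Yes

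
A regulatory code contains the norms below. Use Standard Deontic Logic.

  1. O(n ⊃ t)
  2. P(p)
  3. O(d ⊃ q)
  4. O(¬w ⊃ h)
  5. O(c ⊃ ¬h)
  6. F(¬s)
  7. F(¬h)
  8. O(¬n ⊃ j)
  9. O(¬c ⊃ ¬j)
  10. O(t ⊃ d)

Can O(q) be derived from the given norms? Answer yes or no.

Premise 7 is F(¬h), i.e. O(h).
Premise 5, O(c ⊃ ¬h), contraposes to O(h ⊃ ¬c); with O(h) we get O(¬c).
Premise 9 is O(¬c ⊃ ¬j); since O(¬c), deontic closure gives O(¬j).
The contrapositive of premise 8 (O(¬n ⊃ j)) is O(¬j ⊃ n), and O(¬j) is already established, so O(n).
From O(n) and premise 1, O(n ⊃ t), we obtain O(t).
Applying K to premise 10 (O(t ⊃ d)) and O(t) yields O(d).
With premise 3, O(d ⊃ q), the K-axiom yields O(q).
Premises 2, 4, 6 do not contribute to this derivation.
So O(q) follows.

Yes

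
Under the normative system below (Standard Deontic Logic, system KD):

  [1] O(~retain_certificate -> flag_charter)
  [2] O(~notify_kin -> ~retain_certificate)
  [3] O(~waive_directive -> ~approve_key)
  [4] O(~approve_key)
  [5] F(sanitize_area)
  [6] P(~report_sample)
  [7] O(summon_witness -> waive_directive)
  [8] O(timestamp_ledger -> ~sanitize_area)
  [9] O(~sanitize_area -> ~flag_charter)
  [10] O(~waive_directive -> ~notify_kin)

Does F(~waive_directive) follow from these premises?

Yes

F(sanitize_area) at premise 5 means O(~sanitize_area).
Applying K to premise 9 (O(~sanitize_area -> ~flag_charter)) and O(~sanitize_area) yields O(~flag_charter).
The contrapositive of premise 1 (O(~retain_certificate -> flag_charter)) is O(~flag_charter -> retain_certificate), and O(~flag_charter) is already established, so O(retain_certificate).
Premise 2 is O(~notify_kin -> ~retain_certificate); contrapositively O(retain_certificate -> notify_kin). Since O(retain_certificate) holds, K gives O(notify_kin).
The contrapositive of premise 10 (O(~waive_directive -> ~notify_kin)) is O(notify_kin -> waive_directive), and O(notify_kin) is already established, so O(waive_directive).
Premises 3, 4, 6, 7, 8 do not contribute to this derivation.
So O(waive_directive) holds, i.e. F(~waive_directive). The claim follows.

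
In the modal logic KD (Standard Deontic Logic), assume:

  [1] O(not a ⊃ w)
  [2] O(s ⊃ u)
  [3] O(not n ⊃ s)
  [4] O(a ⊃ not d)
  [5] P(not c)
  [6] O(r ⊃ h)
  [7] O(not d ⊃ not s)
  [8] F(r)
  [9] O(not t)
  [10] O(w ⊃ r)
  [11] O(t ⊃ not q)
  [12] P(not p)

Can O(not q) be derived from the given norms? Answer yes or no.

No

Premise 11 is O(t ⊃ not q), but O(t) is not derivable from the premises, so it does not yield O(not q).
No other premise forces O(not q). An ideal world satisfying every premise can still have not q false, so O(not q) is not derivable.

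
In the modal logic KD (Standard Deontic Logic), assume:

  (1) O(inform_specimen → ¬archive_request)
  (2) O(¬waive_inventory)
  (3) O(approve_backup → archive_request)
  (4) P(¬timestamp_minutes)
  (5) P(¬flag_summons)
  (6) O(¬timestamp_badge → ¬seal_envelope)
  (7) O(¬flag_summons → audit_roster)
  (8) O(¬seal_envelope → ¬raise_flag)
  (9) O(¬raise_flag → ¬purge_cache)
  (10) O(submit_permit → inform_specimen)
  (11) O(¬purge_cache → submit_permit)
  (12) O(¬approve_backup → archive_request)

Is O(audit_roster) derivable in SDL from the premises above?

Premise 7 is O(¬flag_summons → audit_roster), but O(¬flag_summons) is not derivable from the premises (the permission P(¬flag_summons) asserts only ¬O(flag_summons), not O(¬flag_summons)), so it does not yield O(audit_roster).
No other premise forces O(audit_roster). An ideal world satisfying every premise can still have audit_roster false, so O(audit_roster) is not derivable.

No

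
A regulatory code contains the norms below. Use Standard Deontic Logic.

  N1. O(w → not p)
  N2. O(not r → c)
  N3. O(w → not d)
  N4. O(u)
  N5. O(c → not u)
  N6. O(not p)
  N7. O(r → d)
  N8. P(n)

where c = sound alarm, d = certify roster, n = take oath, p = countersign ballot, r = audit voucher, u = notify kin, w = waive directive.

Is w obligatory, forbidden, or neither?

Forbidden

From premise 4 we have O(u).
The contrapositive of premise 5 (O(c → not u)) is O(u → not c), and O(u) is already established, so O(not c).
Premise 2 is O(not r → c); contrapositively O(not c → r). Since O(not c) holds, K gives O(r).
From O(r) and premise 7, O(r → d), we obtain O(d).
Premise 3, O(w → not d), contraposes to O(d → not w); with O(d) we get O(not w).
Premises 1, 6, 8 do not contribute to this derivation.
Thus O(not w), which is F(w): w is forbidden.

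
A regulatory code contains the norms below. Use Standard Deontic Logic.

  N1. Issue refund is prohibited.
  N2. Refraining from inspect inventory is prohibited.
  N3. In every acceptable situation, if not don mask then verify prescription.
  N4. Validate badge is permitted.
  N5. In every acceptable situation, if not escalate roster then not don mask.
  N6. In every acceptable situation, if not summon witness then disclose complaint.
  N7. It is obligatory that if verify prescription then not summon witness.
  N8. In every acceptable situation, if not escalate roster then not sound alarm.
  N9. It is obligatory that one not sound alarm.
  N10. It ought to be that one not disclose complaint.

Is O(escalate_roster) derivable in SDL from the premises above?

Yes

Premise 10 states O(¬disclose_complaint) outright.
Premise 6, O(¬summon_witness → disclose_complaint), contraposes to O(¬disclose_complaint → summon_witness); with O(¬disclose_complaint) we get O(summon_witness).
Premise 7, O(verify_prescription → ¬summon_witness), contraposes to O(summon_witness → ¬verify_prescription); with O(summon_witness) we get O(¬verify_prescription).
Premise 3, O(¬don_mask → verify_prescription), contraposes to O(¬verify_prescription → don_mask); with O(¬verify_prescription) we get O(don_mask).
Premise 5 is O(¬escalate_roster → ¬don_mask); contrapositively O(don_mask → escalate_roster). Since O(don_mask) holds, K gives O(escalate_roster).
Premises 1, 2, 4, 8, 9 do not contribute to this derivation.
So O(escalate_roster) follows.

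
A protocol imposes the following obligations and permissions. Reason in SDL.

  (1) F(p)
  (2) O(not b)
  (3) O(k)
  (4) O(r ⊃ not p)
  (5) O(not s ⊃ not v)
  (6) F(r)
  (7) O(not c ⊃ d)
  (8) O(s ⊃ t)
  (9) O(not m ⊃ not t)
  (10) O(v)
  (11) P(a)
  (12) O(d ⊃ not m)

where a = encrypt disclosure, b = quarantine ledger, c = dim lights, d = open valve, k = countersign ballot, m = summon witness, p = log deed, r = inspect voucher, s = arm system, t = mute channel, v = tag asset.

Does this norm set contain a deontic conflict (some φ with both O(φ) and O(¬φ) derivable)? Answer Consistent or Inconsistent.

Premise 4 is O(r ⊃ not p); even if O(not p) held, inferring O(r) would be affirming the consequent — invalid.
So O(r) is not derivable, and the apparent clash with O(not r) does not arise.
A world satisfying every obligation exists (e.g. a=false, b=false, c=true, d=false, k=true, m=true, p=false, r=false, s=true, t=true, v=true); no atom is both obligatory and forbidden, so the set is consistent.

Consistent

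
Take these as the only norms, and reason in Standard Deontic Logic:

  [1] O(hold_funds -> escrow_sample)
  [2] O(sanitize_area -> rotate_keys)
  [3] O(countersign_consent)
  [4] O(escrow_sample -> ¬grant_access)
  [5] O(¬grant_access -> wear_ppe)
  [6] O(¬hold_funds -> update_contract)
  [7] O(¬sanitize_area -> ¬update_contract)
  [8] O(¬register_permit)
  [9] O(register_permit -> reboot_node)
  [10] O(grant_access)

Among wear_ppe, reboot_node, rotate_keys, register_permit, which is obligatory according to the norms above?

rotate_keys

Premise 10 gives O(grant_access).
Premise 4 is O(escrow_sample -> ¬grant_access); contrapositively O(grant_access -> ¬escrow_sample). Since O(grant_access) holds, K gives O(¬escrow_sample).
Premise 1, O(hold_funds -> escrow_sample), contraposes to O(¬escrow_sample -> ¬hold_funds); with O(¬escrow_sample) we get O(¬hold_funds).
Premise 6 is O(¬hold_funds -> update_contract); since O(¬hold_funds), deontic closure gives O(update_contract).
Premise 7 is O(¬sanitize_area -> ¬update_contract); contrapositively O(update_contract -> sanitize_area). Since O(update_contract) holds, K gives O(sanitize_area).
Applying K to premise 2 (O(sanitize_area -> rotate_keys)) and O(sanitize_area) yields O(rotate_keys).
So O(rotate_keys) holds — rotate_keys is obligatory. None of the other listed options is made obligatory by any chain of premises.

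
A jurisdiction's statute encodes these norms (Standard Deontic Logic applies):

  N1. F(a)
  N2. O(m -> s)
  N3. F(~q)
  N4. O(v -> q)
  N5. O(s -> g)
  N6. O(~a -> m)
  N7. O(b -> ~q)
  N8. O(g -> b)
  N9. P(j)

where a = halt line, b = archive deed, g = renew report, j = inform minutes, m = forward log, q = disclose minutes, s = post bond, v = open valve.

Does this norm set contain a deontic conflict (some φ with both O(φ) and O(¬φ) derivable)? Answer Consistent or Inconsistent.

Premise 3 is F(~q), i.e. O(q).
The contrapositive of premise 7 (O(b -> ~q)) is O(q -> ~b), and O(q) is already established, so O(~b).
The contrapositive of premise 8 (O(g -> b)) is O(~b -> ~g), and O(~b) is already established, so O(~g).
The contrapositive of premise 5 (O(s -> g)) is O(~g -> ~s), and O(~g) is already established, so O(~s).
Premise 2 is O(m -> s); contrapositively O(~s -> ~m). Since O(~s) holds, K gives O(~m).
Premise 6, O(~a -> m), contraposes to O(~m -> a); with O(~m) we get O(a).
Yet premise 1 is F(a), i.e. O(~a).
We now have both O(a) and O(~a) — a is simultaneously obligatory and forbidden, violating the D-axiom.

Inconsistent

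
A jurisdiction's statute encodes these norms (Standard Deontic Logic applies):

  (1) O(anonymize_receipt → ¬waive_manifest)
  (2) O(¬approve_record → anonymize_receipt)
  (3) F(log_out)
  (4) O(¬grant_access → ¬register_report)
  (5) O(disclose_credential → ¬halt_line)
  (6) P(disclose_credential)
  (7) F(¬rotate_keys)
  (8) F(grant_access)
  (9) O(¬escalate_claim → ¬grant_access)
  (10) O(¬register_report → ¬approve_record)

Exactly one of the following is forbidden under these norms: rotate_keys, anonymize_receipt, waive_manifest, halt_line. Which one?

Premise 8 is F(grant_access), i.e. O(¬grant_access).
Applying K to premise 4 (O(¬grant_access → ¬register_report)) and O(¬grant_access) yields O(¬register_report).
From O(¬register_report) and premise 10, O(¬register_report → ¬approve_record), we obtain O(¬approve_record).
With premise 2, O(¬approve_record → anonymize_receipt), the K-axiom yields O(anonymize_receipt).
Applying K to premise 1 (O(anonymize_receipt → ¬waive_manifest)) and O(anonymize_receipt) yields O(¬waive_manifest).
So O(¬waive_manifest) holds, i.e. waive_manifest is forbidden. None of the other listed options is forbidden under the premises.

waive_manifest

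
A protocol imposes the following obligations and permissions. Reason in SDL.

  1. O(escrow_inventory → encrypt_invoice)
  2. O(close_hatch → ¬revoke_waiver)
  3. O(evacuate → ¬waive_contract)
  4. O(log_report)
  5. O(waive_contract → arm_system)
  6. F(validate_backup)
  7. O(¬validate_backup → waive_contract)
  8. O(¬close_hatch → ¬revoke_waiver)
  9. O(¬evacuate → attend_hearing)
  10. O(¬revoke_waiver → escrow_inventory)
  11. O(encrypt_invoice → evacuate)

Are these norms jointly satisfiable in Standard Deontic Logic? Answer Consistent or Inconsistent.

Inconsistent

By case analysis on close_hatch: premise 2 gives O(close_hatch → ¬revoke_waiver) and premise 8 gives O(¬close_hatch → ¬revoke_waiver), so O(¬revoke_waiver) either way.
Premise 10 is O(¬revoke_waiver → escrow_inventory); since O(¬revoke_waiver), deontic closure gives O(escrow_inventory).
Premise 1 is O(escrow_inventory → encrypt_invoice); since O(escrow_inventory), deontic closure gives O(encrypt_invoice).
With premise 11, O(encrypt_invoice → evacuate), the K-axiom yields O(evacuate).
With premise 3, O(evacuate → ¬waive_contract), the K-axiom yields O(¬waive_contract).
Premise 7 is O(¬validate_backup → waive_contract); contrapositively O(¬waive_contract → validate_backup). Since O(¬waive_contract) holds, K gives O(validate_backup).
But premise 6, F(validate_backup), means O(¬validate_backup).
We now have both O(validate_backup) and O(¬validate_backup) — validate_backup is simultaneously obligatory and forbidden, violating the D-axiom.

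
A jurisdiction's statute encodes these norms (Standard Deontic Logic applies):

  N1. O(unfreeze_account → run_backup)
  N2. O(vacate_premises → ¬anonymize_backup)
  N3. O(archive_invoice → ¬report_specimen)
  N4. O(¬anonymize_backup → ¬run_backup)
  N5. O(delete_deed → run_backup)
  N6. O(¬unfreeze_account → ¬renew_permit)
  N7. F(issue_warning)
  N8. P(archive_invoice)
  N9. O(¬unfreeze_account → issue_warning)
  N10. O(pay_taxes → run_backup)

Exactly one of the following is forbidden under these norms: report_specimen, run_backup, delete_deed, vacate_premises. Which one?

vacate_premises

F(issue_warning) at premise 7 means O(¬issue_warning).
Premise 9 is O(¬unfreeze_account → issue_warning); contrapositively O(¬issue_warning → unfreeze_account). Since O(¬issue_warning) holds, K gives O(unfreeze_account).
Premise 1 is O(unfreeze_account → run_backup); since O(unfreeze_account), deontic closure gives O(run_backup).
Premise 4 is O(¬anonymize_backup → ¬run_backup); contrapositively O(run_backup → anonymize_backup). Since O(run_backup) holds, K gives O(anonymize_backup).
Premise 2, O(vacate_premises → ¬anonymize_backup), contraposes to O(anonymize_backup → ¬vacate_premises); with O(anonymize_backup) we get O(¬vacate_premises).
So O(¬vacate_premises) holds, i.e. vacate_premises is forbidden. None of the other listed options is forbidden under the premises.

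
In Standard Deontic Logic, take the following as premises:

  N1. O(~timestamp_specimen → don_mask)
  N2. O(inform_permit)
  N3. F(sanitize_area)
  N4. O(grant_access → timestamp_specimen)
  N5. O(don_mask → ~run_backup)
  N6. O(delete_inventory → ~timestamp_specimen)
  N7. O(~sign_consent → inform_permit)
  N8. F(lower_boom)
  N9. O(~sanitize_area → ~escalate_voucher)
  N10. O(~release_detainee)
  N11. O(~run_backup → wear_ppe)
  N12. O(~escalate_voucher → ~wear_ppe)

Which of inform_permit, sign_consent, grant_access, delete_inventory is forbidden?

Premise 3, F(sanitize_area), is equivalent to O(~sanitize_area).
With premise 9, O(~sanitize_area → ~escalate_voucher), the K-axiom yields O(~escalate_voucher).
From O(~escalate_voucher) and premise 12, O(~escalate_voucher → ~wear_ppe), we obtain O(~wear_ppe).
The contrapositive of premise 11 (O(~run_backup → wear_ppe)) is O(~wear_ppe → run_backup), and O(~wear_ppe) is already established, so O(run_backup).
The contrapositive of premise 5 (O(don_mask → ~run_backup)) is O(run_backup → ~don_mask), and O(run_backup) is already established, so O(~don_mask).
Premise 1, O(~timestamp_specimen → don_mask), contraposes to O(~don_mask → timestamp_specimen); with O(~don_mask) we get O(timestamp_specimen).
The contrapositive of premise 6 (O(delete_inventory → ~timestamp_specimen)) is O(timestamp_specimen → ~delete_inventory), and O(timestamp_specimen) is already established, so O(~delete_inventory).
So O(~delete_inventory) holds, i.e. delete_inventory is forbidden. None of the other listed options is forbidden under the premises.

delete_inventory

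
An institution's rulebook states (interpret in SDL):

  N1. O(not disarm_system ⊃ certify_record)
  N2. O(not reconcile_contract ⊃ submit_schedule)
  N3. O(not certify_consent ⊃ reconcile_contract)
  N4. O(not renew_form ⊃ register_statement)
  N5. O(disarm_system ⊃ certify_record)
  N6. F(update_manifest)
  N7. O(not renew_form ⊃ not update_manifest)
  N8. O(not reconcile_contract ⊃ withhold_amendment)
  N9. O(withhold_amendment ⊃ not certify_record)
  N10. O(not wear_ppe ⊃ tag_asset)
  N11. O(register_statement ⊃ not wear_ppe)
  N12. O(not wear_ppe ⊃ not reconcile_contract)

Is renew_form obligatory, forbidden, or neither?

Premises 1 and 5 are O(not disarm_system ⊃ certify_record) and O(disarm_system ⊃ certify_record); every ideal world satisfies not disarm_system or disarm_system, so in either case certify_record holds — hence O(certify_record).
Premise 9, O(withhold_amendment ⊃ not certify_record), contraposes to O(certify_record ⊃ not withhold_amendment); with O(certify_record) we get O(not withhold_amendment).
Premise 8, O(not reconcile_contract ⊃ withhold_amendment), contraposes to O(not withhold_amendment ⊃ reconcile_contract); with O(not withhold_amendment) we get O(reconcile_contract).
Premise 12, O(not wear_ppe ⊃ not reconcile_contract), contraposes to O(reconcile_contract ⊃ wear_ppe); with O(reconcile_contract) we get O(wear_ppe).
Premise 11 is O(register_statement ⊃ not wear_ppe); contrapositively O(wear_ppe ⊃ not register_statement). Since O(wear_ppe) holds, K gives O(not register_statement).
The contrapositive of premise 4 (O(not renew_form ⊃ register_statement)) is O(not register_statement ⊃ renew_form), and O(not register_statement) is already established, so O(renew_form).
Premises 2, 3, 6, 7, 10 do not contribute to this derivation.
Hence renew_form is obligatory.

Obligatory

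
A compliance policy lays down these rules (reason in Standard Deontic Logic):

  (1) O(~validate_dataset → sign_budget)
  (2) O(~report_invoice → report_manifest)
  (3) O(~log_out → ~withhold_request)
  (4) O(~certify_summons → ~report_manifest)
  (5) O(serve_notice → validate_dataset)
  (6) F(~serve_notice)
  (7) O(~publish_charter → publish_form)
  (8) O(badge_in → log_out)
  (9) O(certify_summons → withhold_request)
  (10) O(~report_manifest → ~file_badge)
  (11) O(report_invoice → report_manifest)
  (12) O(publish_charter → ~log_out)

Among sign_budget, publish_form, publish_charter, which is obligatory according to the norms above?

Premises 2 and 11 are O(~report_invoice → report_manifest) and O(report_invoice → report_manifest); every ideal world satisfies ~report_invoice or report_invoice, so in either case report_manifest holds — hence O(report_manifest).
Premise 4, O(~certify_summons → ~report_manifest), contraposes to O(report_manifest → certify_summons); with O(report_manifest) we get O(certify_summons).
From O(certify_summons) and premise 9, O(certify_summons → withhold_request), we obtain O(withhold_request).
Premise 3 is O(~log_out → ~withhold_request); contrapositively O(withhold_request → log_out). Since O(withhold_request) holds, K gives O(log_out).
The contrapositive of premise 12 (O(publish_charter → ~log_out)) is O(log_out → ~publish_charter), and O(log_out) is already established, so O(~publish_charter).
Premise 7 is O(~publish_charter → publish_form); since O(~publish_charter), deontic closure gives O(publish_form).
So O(publish_form) holds — publish_form is obligatory. None of the other listed options is made obligatory by any chain of premises.

publish_form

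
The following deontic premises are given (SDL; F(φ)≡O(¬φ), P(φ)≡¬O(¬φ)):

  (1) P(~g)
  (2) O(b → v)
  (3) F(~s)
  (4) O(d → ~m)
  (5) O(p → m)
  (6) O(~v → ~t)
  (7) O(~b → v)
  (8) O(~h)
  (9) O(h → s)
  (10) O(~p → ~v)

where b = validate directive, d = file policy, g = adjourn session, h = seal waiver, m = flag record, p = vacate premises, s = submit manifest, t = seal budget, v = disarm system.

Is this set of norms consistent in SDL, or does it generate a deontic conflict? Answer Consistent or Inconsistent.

Consistent

Premise 9 is O(h → s); even if O(s) held, inferring O(h) would be affirming the consequent — invalid.
So O(h) is not derivable, and the apparent clash with O(~h) does not arise.
A world satisfying every obligation exists (e.g. b=false, d=false, g=false, h=false, m=true, p=true, s=true, t=false, v=true); no atom is both obligatory and forbidden, so the set is consistent.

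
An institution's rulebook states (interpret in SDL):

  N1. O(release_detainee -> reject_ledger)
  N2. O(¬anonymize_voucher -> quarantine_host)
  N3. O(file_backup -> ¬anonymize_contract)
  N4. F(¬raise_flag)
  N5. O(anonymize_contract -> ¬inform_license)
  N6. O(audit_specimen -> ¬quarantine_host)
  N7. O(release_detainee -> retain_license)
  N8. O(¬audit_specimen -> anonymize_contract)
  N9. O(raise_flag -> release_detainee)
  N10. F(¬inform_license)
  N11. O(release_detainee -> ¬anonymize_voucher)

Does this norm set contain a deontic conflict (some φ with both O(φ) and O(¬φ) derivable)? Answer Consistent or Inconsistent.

Premise 10 is F(¬inform_license), i.e. O(inform_license).
Premise 5 is O(anonymize_contract -> ¬inform_license); contrapositively O(inform_license -> ¬anonymize_contract). Since O(inform_license) holds, K gives O(¬anonymize_contract).
Premise 8, O(¬audit_specimen -> anonymize_contract), contraposes to O(¬anonymize_contract -> audit_specimen); with O(¬anonymize_contract) we get O(audit_specimen).
With premise 6, O(audit_specimen -> ¬quarantine_host), the K-axiom yields O(¬quarantine_host).
Premise 2 is O(¬anonymize_voucher -> quarantine_host); contrapositively O(¬quarantine_host -> anonymize_voucher). Since O(¬quarantine_host) holds, K gives O(anonymize_voucher).
The contrapositive of premise 11 (O(release_detainee -> ¬anonymize_voucher)) is O(anonymize_voucher -> ¬release_detainee), and O(anonymize_voucher) is already established, so O(¬release_detainee).
The contrapositive of premise 9 (O(raise_flag -> release_detainee)) is O(¬release_detainee -> ¬raise_flag), and O(¬release_detainee) is already established, so O(¬raise_flag).
Yet premise 4 is F(¬raise_flag), i.e. O(raise_flag).
We now have both O(¬raise_flag) and O(raise_flag) — raise_flag is simultaneously obligatory and forbidden, violating the D-axiom.

Inconsistent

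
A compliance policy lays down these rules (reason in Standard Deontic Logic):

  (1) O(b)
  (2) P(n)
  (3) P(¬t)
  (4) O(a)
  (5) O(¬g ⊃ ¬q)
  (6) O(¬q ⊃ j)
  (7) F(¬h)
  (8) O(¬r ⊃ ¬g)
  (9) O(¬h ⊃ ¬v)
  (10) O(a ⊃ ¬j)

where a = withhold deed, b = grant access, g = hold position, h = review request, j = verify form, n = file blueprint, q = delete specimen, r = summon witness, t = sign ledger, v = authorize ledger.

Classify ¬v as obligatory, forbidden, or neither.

Premise 9 is O(¬h ⊃ ¬v), but O(¬h) is not derivable from the premises, so it does not yield O(¬v).
No premise or chain of K-axiom applications forces O(¬v), and none forces O(v). So ¬v is neither obligatory nor forbidden under these norms.

Neither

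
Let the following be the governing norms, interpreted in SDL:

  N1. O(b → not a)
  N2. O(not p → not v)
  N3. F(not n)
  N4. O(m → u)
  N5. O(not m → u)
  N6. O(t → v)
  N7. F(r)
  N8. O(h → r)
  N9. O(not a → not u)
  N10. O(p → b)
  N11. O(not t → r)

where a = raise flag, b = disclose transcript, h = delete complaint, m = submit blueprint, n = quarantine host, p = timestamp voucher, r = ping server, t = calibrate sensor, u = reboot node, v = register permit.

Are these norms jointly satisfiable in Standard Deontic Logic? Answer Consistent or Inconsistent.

Premises 5 and 4 cover both cases: O(not m → u) and O(m → u). Since not m ∨ m is a tautology, O(u) follows.
Premise 9, O(not a → not u), contraposes to O(u → a); with O(u) we get O(a).
Premise 1 is O(b → not a); contrapositively O(a → not b). Since O(a) holds, K gives O(not b).
Premise 10 is O(p → b); contrapositively O(not b → not p). Since O(not b) holds, K gives O(not p).
With premise 2, O(not p → not v), the K-axiom yields O(not v).
The contrapositive of premise 6 (O(t → v)) is O(not v → not t), and O(not v) is already established, so O(not t).
From O(not t) and premise 11, O(not t → r), we obtain O(r).
But premise 7, F(r), means O(not r).
We now have both O(r) and O(not r) — r is simultaneously obligatory and forbidden, violating the D-axiom.

Inconsistent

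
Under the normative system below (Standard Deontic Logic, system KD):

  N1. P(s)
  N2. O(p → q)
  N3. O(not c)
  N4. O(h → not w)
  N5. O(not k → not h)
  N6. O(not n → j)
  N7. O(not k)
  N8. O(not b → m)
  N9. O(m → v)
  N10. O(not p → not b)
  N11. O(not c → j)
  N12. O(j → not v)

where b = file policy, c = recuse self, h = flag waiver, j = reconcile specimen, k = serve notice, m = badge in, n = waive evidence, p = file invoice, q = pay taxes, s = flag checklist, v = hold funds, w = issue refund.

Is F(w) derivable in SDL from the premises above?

Premise 4 is O(h → not w), but O(h) is not derivable from the premises, so it does not yield O(not w).
No other premise forces O(not w). An ideal world satisfying every premise can still have w true, so F(w) is not derivable.

No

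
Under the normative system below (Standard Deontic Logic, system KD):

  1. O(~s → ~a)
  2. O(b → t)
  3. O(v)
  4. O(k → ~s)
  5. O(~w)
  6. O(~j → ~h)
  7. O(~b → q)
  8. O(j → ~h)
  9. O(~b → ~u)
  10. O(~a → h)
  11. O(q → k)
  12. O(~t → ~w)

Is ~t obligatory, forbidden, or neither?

Forbidden

By case analysis on ~j: premise 6 gives O(~j → ~h) and premise 8 gives O(j → ~h), so O(~h) either way.
Premise 10 is O(~a → h); contrapositively O(~h → a). Since O(~h) holds, K gives O(a).
Premise 1, O(~s → ~a), contraposes to O(a → s); with O(a) we get O(s).
Premise 4, O(k → ~s), contraposes to O(s → ~k); with O(s) we get O(~k).
The contrapositive of premise 11 (O(q → k)) is O(~k → ~q), and O(~k) is already established, so O(~q).
The contrapositive of premise 7 (O(~b → q)) is O(~q → b), and O(~q) is already established, so O(b).
Applying K to premise 2 (O(b → t)) and O(b) yields O(t).
Premises 3, 5, 9, 12 do not contribute to this derivation.
Thus O(t), which is F(~t): ~t is forbidden.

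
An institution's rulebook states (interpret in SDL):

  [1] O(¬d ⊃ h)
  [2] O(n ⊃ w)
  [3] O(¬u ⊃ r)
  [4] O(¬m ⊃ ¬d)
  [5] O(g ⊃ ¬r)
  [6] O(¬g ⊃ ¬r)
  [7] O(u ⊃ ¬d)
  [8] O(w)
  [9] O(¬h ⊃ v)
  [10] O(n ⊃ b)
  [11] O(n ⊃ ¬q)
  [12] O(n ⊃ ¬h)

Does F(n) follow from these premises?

Yes

Premises 6 and 5 are O(¬g ⊃ ¬r) and O(g ⊃ ¬r); every ideal world satisfies ¬g or g, so in either case ¬r holds — hence O(¬r).
The contrapositive of premise 3 (O(¬u ⊃ r)) is O(¬r ⊃ u), and O(¬r) is already established, so O(u).
Applying K to premise 7 (O(u ⊃ ¬d)) and O(u) yields O(¬d).
From O(¬d) and premise 1, O(¬d ⊃ h), we obtain O(h).
Premise 12, O(n ⊃ ¬h), contraposes to O(h ⊃ ¬n); with O(h) we get O(¬n).
Premises 2, 4, 8, 9, 10, 11 do not contribute to this derivation.
So O(¬n) holds, i.e. F(n). The claim follows.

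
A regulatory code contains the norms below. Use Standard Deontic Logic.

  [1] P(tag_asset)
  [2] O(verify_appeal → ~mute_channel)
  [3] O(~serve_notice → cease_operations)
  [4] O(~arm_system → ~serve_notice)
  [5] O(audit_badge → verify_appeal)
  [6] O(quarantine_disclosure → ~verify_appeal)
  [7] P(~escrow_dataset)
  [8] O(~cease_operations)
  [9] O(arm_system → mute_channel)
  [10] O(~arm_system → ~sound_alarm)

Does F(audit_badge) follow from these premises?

From premise 8 we have O(~cease_operations).
Premise 3 is O(~serve_notice → cease_operations); contrapositively O(~cease_operations → serve_notice). Since O(~cease_operations) holds, K gives O(serve_notice).
The contrapositive of premise 4 (O(~arm_system → ~serve_notice)) is O(serve_notice → arm_system), and O(serve_notice) is already established, so O(arm_system).
From O(arm_system) and premise 9, O(arm_system → mute_channel), we obtain O(mute_channel).
Premise 2 is O(verify_appeal → ~mute_channel); contrapositively O(mute_channel → ~verify_appeal). Since O(mute_channel) holds, K gives O(~verify_appeal).
The contrapositive of premise 5 (O(audit_badge → verify_appeal)) is O(~verify_appeal → ~audit_badge), and O(~verify_appeal) is already established, so O(~audit_badge).
Premises 1, 6, 7, 10 do not contribute to this derivation.
So O(~audit_badge) holds, i.e. F(audit_badge). The claim follows.

Yes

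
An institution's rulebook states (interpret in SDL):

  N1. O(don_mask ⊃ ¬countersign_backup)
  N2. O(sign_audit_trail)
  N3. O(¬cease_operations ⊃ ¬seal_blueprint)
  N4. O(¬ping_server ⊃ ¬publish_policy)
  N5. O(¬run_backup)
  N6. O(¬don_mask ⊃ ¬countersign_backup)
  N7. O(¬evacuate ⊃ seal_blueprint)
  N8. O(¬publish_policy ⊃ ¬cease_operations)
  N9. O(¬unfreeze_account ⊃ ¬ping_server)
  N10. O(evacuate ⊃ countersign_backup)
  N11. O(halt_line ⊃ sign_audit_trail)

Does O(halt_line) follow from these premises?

No

Premise 11 is O(halt_line ⊃ sign_audit_trail); even if O(sign_audit_trail) held, inferring O(halt_line) would be affirming the consequent — invalid.
No other premise forces O(halt_line). An ideal world satisfying every premise can still have halt_line false, so O(halt_line) is not derivable.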